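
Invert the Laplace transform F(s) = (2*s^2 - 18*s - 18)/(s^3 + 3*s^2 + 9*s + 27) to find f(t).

f(t) = -5*sin(3*t) - cos(3*t) + 3*exp(-3*t)

Factor the denominator: s^3 + 3*s^2 + 9*s + 27 = (s + 3)*(s^2 + 9).
Partial fraction decomposition gives [3/(s + 3)] + [-s/(s^2 + 9)] + [-15/(s^2 + 9)].
Invert each term: 3/(s + 3) ↔ 3e^(-3t); -1·s/(s^2 + 9) ↔ -cos(3t); -5·3/(s^2 + 9) ↔ -5sin(3t).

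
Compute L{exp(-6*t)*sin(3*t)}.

L{sin(3t)} = 3/(s^2 + 9).
By the first shifting theorem, multiplying by e^(-6t) replaces s with s + 6.

3/((s + 6)^2 + 9)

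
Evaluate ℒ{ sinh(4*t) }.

4/(s^2 - 16)

L{sinh(4t)} = 4/(s^2 - 16).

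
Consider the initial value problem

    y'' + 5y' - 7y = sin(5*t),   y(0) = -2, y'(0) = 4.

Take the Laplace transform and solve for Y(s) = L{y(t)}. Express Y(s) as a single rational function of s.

Y(s) = (-2*s^3 - 6*s^2 - 50*s - 145)/(s^4 + 5*s^3 + 18*s^2 + 125*s - 175)

Transform both sides with L{·}.
The derivative rules (L{y''} = s^2 Y - s·y(0) - y'(0) and L{y'} = sY - y(0), with y(0) = -2, y'(0) = 4) turn the left side into (s^2 + 5*s - 7)Y - (-2*s - 6).
The right side is L{sin(5*t)} = 5/(s^2 + 25).
So (s^2 + 5*s - 7)Y = 5/(s^2 + 25) + (-2*s - 6).
Divide through and combine into a single rational function.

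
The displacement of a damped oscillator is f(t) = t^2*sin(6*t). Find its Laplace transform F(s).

F(s) = 36*(s^2 - 12)/(s^2 + 36)^3

L{sin(6t)} = 6/(s^2 + 36).
Then apply L{t^2·g(t)} = (-1)^2 d^2/ds^2[G(s)] with G(s) = 6/(s^2 + 36):
differentiating 2 times and applying the sign gives 36*(s^2 - 12)/(s^2 + 36)^3.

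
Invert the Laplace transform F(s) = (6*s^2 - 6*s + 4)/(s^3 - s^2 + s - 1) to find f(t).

f(t) = 2*exp(t) - 2*sin(t) + 4*cos(t)

Factor the denominator: s^3 - s^2 + s - 1 = (s - 1)*(s^2 + 1).
Partial fraction decomposition gives [2/(s - 1)] + [4*s/(s^2 + 1)] + [-2/(s^2 + 1)].
Invert each term: 2/(s - 1) ↔ 2e^(t); 4·s/(s^2 + 1) ↔ 4cos(t); -2·1/(s^2 + 1) ↔ -2sin(t).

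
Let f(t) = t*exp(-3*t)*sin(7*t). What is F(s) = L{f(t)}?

F(s) = 14*(s + 3)/(s^2 + 6*s + 58)^2

L{sin(7t)} = 7/(s^2 + 49).
Multiplying by e^(-3t) shifts s → s + 3, so L{exp(-3*t)*sin(7*t)} = 7/((s + 3)^2 + 49).
Then apply L{t·g(t)} = -d/ds[G(s)] with G(s) = 7/((s + 3)^2 + 49):
differentiating 1 time and applying the sign gives 14*(s + 3)/(s^2 + 6*s + 58)^2.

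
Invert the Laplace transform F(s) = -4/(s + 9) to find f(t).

Since L{e^(-9t)} = 1/(s + 9), the inverse is e^(-9*t), scaled by -4.

f(t) = -4*exp(-9*t)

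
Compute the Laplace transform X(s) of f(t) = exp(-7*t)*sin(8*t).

L{sin(8t)} = 8/(s^2 + 64).
By the first shifting theorem, multiplying by e^(-7t) replaces s with s + 7.

X(s) = 8/((s + 7)^2 + 64)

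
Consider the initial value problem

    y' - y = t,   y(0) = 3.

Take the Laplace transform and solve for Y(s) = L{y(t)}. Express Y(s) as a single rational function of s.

Y(s) = (3*s^2 + 1)/(s^3 - s^2)

Laplace-transform each side.
Using L{y'} = sY - y(0) = sY - 3, the left side becomes (s - 1)Y - (3).
The right side is L{t} = s^(-2).
So (s - 1)Y = s^(-2) + (3).
Solve for Y(s) and write it as one ratio of polynomials.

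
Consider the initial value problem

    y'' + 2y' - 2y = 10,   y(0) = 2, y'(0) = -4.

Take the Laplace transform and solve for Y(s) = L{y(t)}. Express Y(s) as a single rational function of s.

Y(s) = (2*s^2 + 10)/(s^3 + 2*s^2 - 2*s)

Transform both sides with L{·}.
The derivative rules (L{y''} = s^2 Y - s·y(0) - y'(0) and L{y'} = sY - y(0), with y(0) = 2, y'(0) = -4) turn the left side into (s^2 + 2*s - 2)Y - (2*s).
The right side is L{10} = 10/s.
So (s^2 + 2*s - 2)Y = 10/s + (2*s).
Divide through and combine into a single rational function.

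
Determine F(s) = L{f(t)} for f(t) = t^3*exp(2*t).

L{t^3} = 3!/s^4 = 6/s^4.
By the first shifting theorem, multiplying by e^(2t) replaces s with s - 2.

F(s) = 6/(s - 2)^4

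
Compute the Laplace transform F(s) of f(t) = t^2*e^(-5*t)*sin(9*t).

F(s) = 54*(s^2 + 10*s - 2)/(s^2 + 10*s + 106)^3

L{sin(9t)} = 9/(s^2 + 81).
Multiplying by e^(-5t) shifts s → s + 5, so L{e^(-5*t)*sin(9*t)} = 9/((s + 5)^2 + 81).
Then apply L{t^2·g(t)} = (-1)^2 d^2/ds^2[G(s)] with G(s) = 9/((s + 5)^2 + 81):
differentiating 2 times and applying the sign gives 54*(s^2 + 10*s - 2)/(s^2 + 10*s + 106)^3.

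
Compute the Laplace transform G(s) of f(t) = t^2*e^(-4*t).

L{e^(-4t)} = 1/(s + 4).
Then apply L{t^2·g(t)} = (-1)^2 d^2/ds^2[H(s)] with H(s) = 1/(s + 4):
differentiating 2 times and applying the sign gives 2/(s + 4)^3.

G(s) = 2/(s + 4)^3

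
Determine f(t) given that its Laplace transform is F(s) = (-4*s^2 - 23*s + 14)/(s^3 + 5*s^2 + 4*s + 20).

f(t) = sin(2*t) - 5*cos(2*t) + exp(-5*t)

Factor the denominator: s^3 + 5*s^2 + 4*s + 20 = (s + 5)*(s^2 + 4).
Partial fraction decomposition gives [1/(s + 5)] + [-5*s/(s^2 + 4)] + [2/(s^2 + 4)].
Invert each term: 1/(s + 5) ↔ e^(-5t); -5·s/(s^2 + 4) ↔ -5cos(2t); 1·2/(s^2 + 4) ↔ sin(2t).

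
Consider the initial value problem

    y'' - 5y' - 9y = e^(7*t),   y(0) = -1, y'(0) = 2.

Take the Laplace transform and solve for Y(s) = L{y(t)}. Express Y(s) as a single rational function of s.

Y(s) = (-s^2 + 14*s - 48)/(s^3 - 12*s^2 + 26*s + 63)

Laplace-transform each side.
Using L{y''} = s^2 Y - s·y(0) - y'(0) and L{y'} = sY - y(0), with y(0) = -1, y'(0) = 2, the left side becomes (s^2 - 5*s - 9)Y - (-s + 7).
The right side is L{e^(7*t)} = 1/(s - 7).
So (s^2 - 5*s - 9)Y = 1/(s - 7) + (-s + 7).
Solve for Y(s) and write it as one ratio of polynomials.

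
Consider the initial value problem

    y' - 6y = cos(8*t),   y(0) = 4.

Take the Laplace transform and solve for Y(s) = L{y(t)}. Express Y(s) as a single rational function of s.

Apply the Laplace transform to the equation.
Using L{y'} = sY - y(0) = sY - 4, the left side becomes (s - 6)Y - (4).
The right side is L{cos(8*t)} = s/(s^2 + 64).
So (s - 6)Y = s/(s^2 + 64) + (4).
Isolate Y and clear denominators.

Y(s) = (4*s^2 + s + 256)/(s^3 - 6*s^2 + 64*s - 384)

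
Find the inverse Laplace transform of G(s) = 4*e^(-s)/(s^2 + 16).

Heaviside(t - 1)*(sin(4*t - 4))

The factor e^(-s) signals a time shift by c = 1 (second shifting theorem).
L{sin(4t)} = 4/(s^2 + 16), so L^-1{4/(s^2 + 16)} = sin(4*t).
Hence the inverse is u(t - 1) times that function evaluated at t - 1.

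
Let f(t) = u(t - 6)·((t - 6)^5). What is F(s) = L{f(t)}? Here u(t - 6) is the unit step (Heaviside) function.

By the second shifting theorem, L{u(t - c)·g(t - c)} = e^(-cs)·G(s) with c = 6 and G(s) = L{g(t)}.
L{t^5} = 5!/s^6 = 120/s^6.

F(s) = 120*exp(-6*s)/s^6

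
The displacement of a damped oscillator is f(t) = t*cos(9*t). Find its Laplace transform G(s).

L{cos(9t)} = s/(s^2 + 81).
Then apply L{t·g(t)} = -d/ds[H(s)] with H(s) = s/(s^2 + 81):
differentiating 1 time and applying the sign gives (s - 9)*(s + 9)/(s^2 + 81)^2.

G(s) = (s - 9)*(s + 9)/(s^2 + 81)^2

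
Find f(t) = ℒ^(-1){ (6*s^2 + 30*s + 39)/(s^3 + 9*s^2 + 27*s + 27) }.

Factor the denominator: s^3 + 9*s^2 + 27*s + 27 = (s + 3)^3.
Partial fraction decomposition gives [6/(s + 3)] + [-6/(s + 3)^2] + [3/(s + 3)^3].
Invert each term: 6/(s + 3) ↔ 6e^(-3t); -6/(s + 3)^2 ↔ -6t·e^(-3t); 3/(s + 3)^3 ↔ (3/2)t^2·e^(-3t).

f(t) = 3*t^2*exp(-3*t)/2 - 6*t*exp(-3*t) + 6*exp(-3*t)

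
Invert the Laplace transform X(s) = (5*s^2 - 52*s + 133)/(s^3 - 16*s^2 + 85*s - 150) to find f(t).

Factor the denominator: s^3 - 16*s^2 + 85*s - 150 = (s - 6)*(s - 5)^2.
Partial fraction decomposition gives [4/(s - 5)] + [2/(s - 5)^2] + [1/(s - 6)].
Invert each term: 4/(s - 5) ↔ 4e^(5t); 2/(s - 5)^2 ↔ 2t·e^(5t); 1/(s - 6) ↔ e^(6t).

f(t) = 2*t*exp(5*t) + exp(6*t) + 4*exp(5*t)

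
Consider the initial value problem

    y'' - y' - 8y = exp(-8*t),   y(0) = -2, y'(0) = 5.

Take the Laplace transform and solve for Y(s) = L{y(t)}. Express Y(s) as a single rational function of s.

Y(s) = (-2*s^2 - 9*s + 57)/(s^3 + 7*s^2 - 16*s - 64)

Laplace-transform each side.
The derivative rules (L{y''} = s^2 Y - s·y(0) - y'(0) and L{y'} = sY - y(0), with y(0) = -2, y'(0) = 5) turn the left side into (s^2 - s - 8)Y - (-2*s + 7).
The right side is L{exp(-8*t)} = 1/(s + 8).
So (s^2 - s - 8)Y = 1/(s + 8) + (-2*s + 7).
Isolate Y and clear denominators.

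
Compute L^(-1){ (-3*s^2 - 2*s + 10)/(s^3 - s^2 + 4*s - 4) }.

Factor the denominator: s^3 - s^2 + 4*s - 4 = (s - 1)*(s^2 + 4).
Partial fraction decomposition gives [1/(s - 1)] + [-4*s/(s^2 + 4)] + [-6/(s^2 + 4)].
Invert each term: 1/(s - 1) ↔ e^(t); -4·s/(s^2 + 4) ↔ -4cos(2t); -3·2/(s^2 + 4) ↔ -3sin(2t).

exp(t) - 3*sin(2*t) - 4*cos(2*t)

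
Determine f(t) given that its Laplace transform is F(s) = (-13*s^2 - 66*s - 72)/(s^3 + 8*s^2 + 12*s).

Factor the denominator: s^3 + 8*s^2 + 12*s = s*(s + 2)*(s + 6).
Partial fraction decomposition gives [-6/(s + 6)] + [-1/(s + 2)] + [-6/s].
Invert each term: -6/(s + 6) ↔ -6e^(-6t); -1/(s + 2) ↔ -e^(-2t); -6/(s - 0) ↔ -6e^(0t).

f(t) = -6 - exp(-2*t) - 6*exp(-6*t)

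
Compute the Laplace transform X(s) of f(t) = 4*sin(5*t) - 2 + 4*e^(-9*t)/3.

Apply the Laplace transform termwise.
L{-2} = -2/s; (4/3)·[L{e^(-9t)} = 1/(s + 9)]; (4)·[L{sin(5t)} = 5/(s^2 + 25)].

X(s) = 20/(s^2 + 25) + 4/(3*(s + 9)) - 2/s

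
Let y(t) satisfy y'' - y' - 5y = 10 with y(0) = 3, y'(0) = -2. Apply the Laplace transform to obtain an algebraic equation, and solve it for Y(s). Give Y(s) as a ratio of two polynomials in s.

Y(s) = (3*s^2 - 5*s + 10)/(s^3 - s^2 - 5*s)

Laplace-transform each side.
The derivative rules (L{y''} = s^2 Y - s·y(0) - y'(0) and L{y'} = sY - y(0), with y(0) = 3, y'(0) = -2) turn the left side into (s^2 - s - 5)Y - (3*s - 5).
The right side is L{10} = 10/s.
So (s^2 - s - 5)Y = 10/s + (3*s - 5).
Solve for Y(s) and write it as one ratio of polynomials.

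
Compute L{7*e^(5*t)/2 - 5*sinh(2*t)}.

Apply the Laplace transform termwise.
(7/2)·[L{e^(5t)} = 1/(s - 5)]; (-5)·[L{sinh(2t)} = 2/(s^2 - 4)].

-10/(s^2 - 4) + 7/(2*(s - 5))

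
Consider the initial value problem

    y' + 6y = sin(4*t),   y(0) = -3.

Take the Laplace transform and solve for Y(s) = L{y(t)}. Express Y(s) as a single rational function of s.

Y(s) = (-3*s^2 - 44)/(s^3 + 6*s^2 + 16*s + 96)

Laplace-transform each side.
The derivative rules (L{y'} = sY - y(0) = sY - (-3)) turn the left side into (s + 6)Y - (-3).
The right side is L{sin(4*t)} = 4/(s^2 + 16).
So (s + 6)Y = 4/(s^2 + 16) + (-3).
Solve for Y(s) and write it as one ratio of polynomials.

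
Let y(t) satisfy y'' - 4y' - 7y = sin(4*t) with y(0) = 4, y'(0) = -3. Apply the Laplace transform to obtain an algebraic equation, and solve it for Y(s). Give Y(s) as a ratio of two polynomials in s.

Laplace-transform each side.
Using L{y''} = s^2 Y - s·y(0) - y'(0) and L{y'} = sY - y(0), with y(0) = 4, y'(0) = -3, the left side becomes (s^2 - 4*s - 7)Y - (4*s - 19).
The right side is L{sin(4*t)} = 4/(s^2 + 16).
So (s^2 - 4*s - 7)Y = 4/(s^2 + 16) + (4*s - 19).
Solve for Y(s) and write it as one ratio of polynomials.

Y(s) = (4*s^3 - 19*s^2 + 64*s - 300)/(s^4 - 4*s^3 + 9*s^2 - 64*s - 112)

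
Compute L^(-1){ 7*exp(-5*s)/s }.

The factor e^(-5s) signals a time shift by c = 5 (second shifting theorem).
L{7} = 7/s, so L^-1{7/s} = 7.
Hence the inverse is u(t - 5) times that function evaluated at t - 5.

Heaviside(t - 5)*(7)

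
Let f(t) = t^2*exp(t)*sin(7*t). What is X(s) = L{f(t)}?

X(s) = 14*(3*s^2 - 6*s - 46)/(s^2 - 2*s + 50)^3

L{sin(7t)} = 7/(s^2 + 49).
Multiplying by e^(t) shifts s → s - 1, so L{exp(t)*sin(7*t)} = 7/((s - 1)^2 + 49).
Then apply L{t^2·g(t)} = (-1)^2 d^2/ds^2[G(s)] with G(s) = 7/((s - 1)^2 + 49):
differentiating 2 times and applying the sign gives 14*(3*s^2 - 6*s - 46)/(s^2 - 2*s + 50)^3.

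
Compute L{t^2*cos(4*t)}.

L{cos(4t)} = s/(s^2 + 16).
Then apply L{t^2·g(t)} = (-1)^2 d^2/ds^2[G(s)] with G(s) = s/(s^2 + 16):
differentiating 2 times and applying the sign gives 2*s*(s^2 - 48)/(s^2 + 16)^3.

2*s*(s^2 - 48)/(s^2 + 16)^3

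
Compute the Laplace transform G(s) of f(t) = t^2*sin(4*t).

G(s) = 8*(3*s^2 - 16)/(s^2 + 16)^3

L{sin(4t)} = 4/(s^2 + 16).
Then apply L{t^2·g(t)} = (-1)^2 d^2/ds^2[H(s)] with H(s) = 4/(s^2 + 16):
differentiating 2 times and applying the sign gives 8*(3*s^2 - 16)/(s^2 + 16)^3.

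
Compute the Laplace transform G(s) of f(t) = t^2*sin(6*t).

G(s) = 36*(s^2 - 12)/(s^2 + 36)^3

L{sin(6t)} = 6/(s^2 + 36).
Then apply L{t^2·g(t)} = (-1)^2 d^2/ds^2[H(s)] with H(s) = 6/(s^2 + 36):
differentiating 2 times and applying the sign gives 36*(s^2 - 12)/(s^2 + 36)^3.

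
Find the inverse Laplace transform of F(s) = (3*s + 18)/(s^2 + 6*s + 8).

6*exp(-2*t) - 3*exp(-4*t)

Factor the denominator: s^2 + 6*s + 8 = (s + 2)*(s + 4).
Partial fraction decomposition gives [6/(s + 2)] + [-3/(s + 4)].
Invert each term: 6/(s + 2) ↔ 6e^(-2t); -3/(s + 4) ↔ -3e^(-4t).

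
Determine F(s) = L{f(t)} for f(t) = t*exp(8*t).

F(s) = (s - 8)^(-2)

L{t} = 1!/s^2 = 1/s^2.
By the first shifting theorem, multiplying by e^(8t) replaces s with s - 8.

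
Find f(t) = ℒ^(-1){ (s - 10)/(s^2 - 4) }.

f(t) = -2*exp(2*t) + 3*exp(-2*t)

Factor the denominator: s^2 - 4 = (s - 2)*(s + 2).
Partial fraction decomposition gives [-2/(s - 2)] + [3/(s + 2)].
Invert each term: -2/(s - 2) ↔ -2e^(2t); 3/(s + 2) ↔ 3e^(-2t).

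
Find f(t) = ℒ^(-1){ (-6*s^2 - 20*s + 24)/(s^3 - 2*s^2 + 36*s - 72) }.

f(t) = -exp(2*t) - 5*sin(6*t) - 5*cos(6*t)

Factor the denominator: s^3 - 2*s^2 + 36*s - 72 = (s - 2)*(s^2 + 36).
Partial fraction decomposition gives [-1/(s - 2)] + [-5*s/(s^2 + 36)] + [-30/(s^2 + 36)].
Invert each term: -1/(s - 2) ↔ -e^(2t); -5·s/(s^2 + 36) ↔ -5cos(6t); -5·6/(s^2 + 36) ↔ -5sin(6t).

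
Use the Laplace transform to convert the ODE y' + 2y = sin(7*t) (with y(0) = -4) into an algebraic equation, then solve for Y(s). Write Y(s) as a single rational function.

Y(s) = (-4*s^2 - 189)/(s^3 + 2*s^2 + 49*s + 98)

Transform both sides with L{·}.
Using L{y'} = sY - y(0) = sY - (-4), the left side becomes (s + 2)Y - (-4).
The right side is L{sin(7*t)} = 7/(s^2 + 49).
So (s + 2)Y = 7/(s^2 + 49) + (-4).
Divide through and combine into a single rational function.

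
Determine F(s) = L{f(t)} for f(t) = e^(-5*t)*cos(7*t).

F(s) = (s + 5)/((s + 5)^2 + 49)

L{cos(7t)} = s/(s^2 + 49).
By the first shifting theorem, multiplying by e^(-5t) replaces s with s + 5.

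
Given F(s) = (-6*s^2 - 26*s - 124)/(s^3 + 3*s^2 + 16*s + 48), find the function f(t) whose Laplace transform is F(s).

f(t) = -5*sin(4*t) - 2*cos(4*t) - 4*exp(-3*t)

Factor the denominator: s^3 + 3*s^2 + 16*s + 48 = (s + 3)*(s^2 + 16).
Partial fraction decomposition gives [-4/(s + 3)] + [-2*s/(s^2 + 16)] + [-20/(s^2 + 16)].
Invert each term: -4/(s + 3) ↔ -4e^(-3t); -2·s/(s^2 + 16) ↔ -2cos(4t); -5·4/(s^2 + 16) ↔ -5sin(4t).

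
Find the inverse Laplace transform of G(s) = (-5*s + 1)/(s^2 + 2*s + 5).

3*exp(-t)*sin(2*t) - 5*exp(-t)*cos(2*t)

Complete the square in the denominator: s^2 + 2*s + 5 = (s + 1)^2 + 2^2.
Split the numerator to match: -5*s + 1 = -5·(s + 1) + 3·2.
Invert each term: -5·(s + 1)/((s + 1)^2 + 4) ↔ -5e^(-t)cos(2t); 3·2/((s + 1)^2 + 4) ↔ 3e^(-t)sin(2t).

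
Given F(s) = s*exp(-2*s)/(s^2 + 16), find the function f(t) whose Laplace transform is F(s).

The factor e^(-2s) signals a time shift by c = 2 (second shifting theorem).
L{cos(4t)} = s/(s^2 + 16), so L^-1{s/(s^2 + 16)} = cos(4*t).
Hence the inverse is u(t - 2) times that function evaluated at t - 2.

f(t) = Heaviside(t - 2)*(cos(4*t - 8))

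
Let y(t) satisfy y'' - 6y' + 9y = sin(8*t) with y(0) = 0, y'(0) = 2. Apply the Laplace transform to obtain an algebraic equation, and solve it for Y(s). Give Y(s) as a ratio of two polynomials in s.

Laplace-transform each side.
With L{y''} = s^2 Y - s·y(0) - y'(0) and L{y'} = sY - y(0), with y(0) = 0, y'(0) = 2: the LHS transforms to (s^2 - 6*s + 9)Y - (2).
The right side is L{sin(8*t)} = 8/(s^2 + 64).
So (s^2 - 6*s + 9)Y = 8/(s^2 + 64) + (2).
Isolate Y and clear denominators.

Y(s) = (2*s^2 + 136)/(s^4 - 6*s^3 + 73*s^2 - 384*s + 576)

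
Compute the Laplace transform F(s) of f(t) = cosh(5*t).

L{cosh(5t)} = s/(s^2 - 25).

F(s) = s/(s^2 - 25)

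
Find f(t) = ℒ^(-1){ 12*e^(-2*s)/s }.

The factor e^(-2s) signals a time shift by c = 2 (second shifting theorem).
L{12} = 12/s, so L^-1{12/s} = 12.
Hence the inverse is u(t - 2) times that function evaluated at t - 2.

f(t) = Heaviside(t - 2)*(12)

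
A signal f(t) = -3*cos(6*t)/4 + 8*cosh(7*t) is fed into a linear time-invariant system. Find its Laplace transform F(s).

Apply the Laplace transform termwise.
(-3/4)·[L{cos(6t)} = s/(s^2 + 36)]; (8)·[L{cosh(7t)} = s/(s^2 - 49)].

F(s) = -3*s/(4*(s^2 + 36)) + 8*s/(s^2 - 49)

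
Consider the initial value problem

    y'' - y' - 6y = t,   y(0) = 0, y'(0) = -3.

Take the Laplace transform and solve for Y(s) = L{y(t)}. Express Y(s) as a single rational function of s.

Transform both sides with L{·}.
Using L{y''} = s^2 Y - s·y(0) - y'(0) and L{y'} = sY - y(0), with y(0) = 0, y'(0) = -3, the left side becomes (s^2 - s - 6)Y - (-3).
The right side is L{t} = s^(-2).
So (s^2 - s - 6)Y = s^(-2) + (-3).
Solve for Y(s) and write it as one ratio of polynomials.

Y(s) = (-3*s^2 + 1)/(s^4 - s^3 - 6*s^2)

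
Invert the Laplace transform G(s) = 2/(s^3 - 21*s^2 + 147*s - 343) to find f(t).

f(t) = t^2*exp(7*t)

Rewrite the denominator: s^3 - 21*s^2 + 147*s - 343 = (s - 7)^3.
The form in (s - 7) signals a first-shifting-theorem factor e^(7t).
Since L{t^2} = 2!/s^3 = 2/s^3, the inverse is t^2*exp(7*t).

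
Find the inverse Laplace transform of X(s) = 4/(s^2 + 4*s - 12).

exp(-2*t)*sinh(4*t)

Rewrite the denominator: s^2 + 4*s - 12 = (s + 2)^2 - 16.
The form in (s + 2) signals a first-shifting-theorem factor e^(-2t).
Since L{sinh(4t)} = 4/(s^2 - 16), the inverse is exp(-2*t)*sinh(4*t).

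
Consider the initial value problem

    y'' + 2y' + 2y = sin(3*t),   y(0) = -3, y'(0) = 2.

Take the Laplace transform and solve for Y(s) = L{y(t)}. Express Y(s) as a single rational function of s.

Y(s) = (-3*s^3 - 4*s^2 - 27*s - 33)/(s^4 + 2*s^3 + 11*s^2 + 18*s + 18)

Take the Laplace transform of both sides.
The derivative rules (L{y''} = s^2 Y - s·y(0) - y'(0) and L{y'} = sY - y(0), with y(0) = -3, y'(0) = 2) turn the left side into (s^2 + 2*s + 2)Y - (-3*s - 4).
The right side is L{sin(3*t)} = 3/(s^2 + 9).
So (s^2 + 2*s + 2)Y = 3/(s^2 + 9) + (-3*s - 4).
Isolate Y and clear denominators.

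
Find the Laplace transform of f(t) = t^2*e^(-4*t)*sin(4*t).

8*(3*s^2 + 24*s + 32)/(s^2 + 8*s + 32)^3

L{sin(4t)} = 4/(s^2 + 16).
Multiplying by e^(-4t) shifts s → s + 4, so L{e^(-4*t)*sin(4*t)} = 4/((s + 4)^2 + 16).
Then apply L{t^2·g(t)} = (-1)^2 d^2/ds^2[G(s)] with G(s) = 4/((s + 4)^2 + 16):
differentiating 2 times and applying the sign gives 8*(3*s^2 + 24*s + 32)/(s^2 + 8*s + 32)^3.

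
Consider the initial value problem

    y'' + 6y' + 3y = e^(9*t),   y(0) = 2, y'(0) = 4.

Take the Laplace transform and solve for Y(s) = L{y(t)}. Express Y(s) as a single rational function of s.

Apply the Laplace transform to the equation.
Using L{y''} = s^2 Y - s·y(0) - y'(0) and L{y'} = sY - y(0), with y(0) = 2, y'(0) = 4, the left side becomes (s^2 + 6*s + 3)Y - (2*s + 16).
The right side is L{e^(9*t)} = 1/(s - 9).
So (s^2 + 6*s + 3)Y = 1/(s - 9) + (2*s + 16).
Solve for Y(s) and write it as one ratio of polynomials.

Y(s) = (2*s^2 - 2*s - 143)/(s^3 - 3*s^2 - 51*s - 27)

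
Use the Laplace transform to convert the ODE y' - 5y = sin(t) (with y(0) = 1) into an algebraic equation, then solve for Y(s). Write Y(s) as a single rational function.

Take the Laplace transform of both sides.
With L{y'} = sY - y(0) = sY - 1: the LHS transforms to (s - 5)Y - (1).
The right side is L{sin(t)} = 1/(s^2 + 1).
So (s - 5)Y = 1/(s^2 + 1) + (1).
Isolate Y and clear denominators.

Y(s) = (s^2 + 2)/(s^3 - 5*s^2 + s - 5)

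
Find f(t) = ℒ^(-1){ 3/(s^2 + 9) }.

f(t) = sin(3*t)

Since L{sin(3t)} = 3/(s^2 + 9), the inverse is sin(3*t).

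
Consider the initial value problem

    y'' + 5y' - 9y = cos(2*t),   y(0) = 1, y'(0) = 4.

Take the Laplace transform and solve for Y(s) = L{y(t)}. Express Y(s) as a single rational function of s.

Y(s) = (s^3 + 9*s^2 + 5*s + 36)/(s^4 + 5*s^3 - 5*s^2 + 20*s - 36)

Transform both sides with L{·}.
The derivative rules (L{y''} = s^2 Y - s·y(0) - y'(0) and L{y'} = sY - y(0), with y(0) = 1, y'(0) = 4) turn the left side into (s^2 + 5*s - 9)Y - (s + 9).
The right side is L{cos(2*t)} = s/(s^2 + 4).
So (s^2 + 5*s - 9)Y = s/(s^2 + 4) + (s + 9).
Solve for Y(s) and write it as one ratio of polynomials.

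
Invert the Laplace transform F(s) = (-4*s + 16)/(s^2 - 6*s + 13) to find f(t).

f(t) = 2*exp(3*t)*sin(2*t) - 4*exp(3*t)*cos(2*t)

Complete the square in the denominator: s^2 - 6*s + 13 = (s - 3)^2 + 2^2.
Split the numerator to match: -4*s + 16 = -4·(s - 3) + 2·2.
Invert each term: -4·(s - 3)/((s - 3)^2 + 4) ↔ -4e^(3t)cos(2t); 2·2/((s - 3)^2 + 4) ↔ 2e^(3t)sin(2t).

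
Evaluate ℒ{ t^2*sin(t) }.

L{sin(t)} = 1/(s^2 + 1).
Then apply L{t^2·g(t)} = (-1)^2 d^2/ds^2[H(s)] with H(s) = 1/(s^2 + 1):
differentiating 2 times and applying the sign gives 2*(3*s^2 - 1)/(s^2 + 1)^3.

2*(3*s^2 - 1)/(s^2 + 1)^3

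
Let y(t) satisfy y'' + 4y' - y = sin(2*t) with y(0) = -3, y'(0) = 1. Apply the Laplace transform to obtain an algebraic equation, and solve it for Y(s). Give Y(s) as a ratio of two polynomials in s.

Laplace-transform each side.
With L{y''} = s^2 Y - s·y(0) - y'(0) and L{y'} = sY - y(0), with y(0) = -3, y'(0) = 1: the LHS transforms to (s^2 + 4*s - 1)Y - (-3*s - 11).
The right side is L{sin(2*t)} = 2/(s^2 + 4).
So (s^2 + 4*s - 1)Y = 2/(s^2 + 4) + (-3*s - 11).
Divide through and combine into a single rational function.

Y(s) = (-3*s^3 - 11*s^2 - 12*s - 42)/(s^4 + 4*s^3 + 3*s^2 + 16*s - 4)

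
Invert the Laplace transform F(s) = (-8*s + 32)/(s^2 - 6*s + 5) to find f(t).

Factor the denominator: s^2 - 6*s + 5 = (s - 5)*(s - 1).
Partial fraction decomposition gives [-6/(s - 1)] + [-2/(s - 5)].
Invert each term: -6/(s - 1) ↔ -6e^(t); -2/(s - 5) ↔ -2e^(5t).

f(t) = -2*exp(5*t) - 6*exp(t)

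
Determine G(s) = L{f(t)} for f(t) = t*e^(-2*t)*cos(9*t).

L{cos(9t)} = s/(s^2 + 81).
Multiplying by e^(-2t) shifts s → s + 2, so L{e^(-2*t)*cos(9*t)} = (s + 2)/((s + 2)^2 + 81).
Then apply L{t·g(t)} = -d/ds[H(s)] with H(s) = (s + 2)/((s + 2)^2 + 81):
differentiating 1 time and applying the sign gives (s - 7)*(s + 11)/(s^2 + 4*s + 85)^2.

G(s) = (s - 7)*(s + 11)/(s^2 + 4*s + 85)^2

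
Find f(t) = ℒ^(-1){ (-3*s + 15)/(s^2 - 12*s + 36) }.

f(t) = -3*t*exp(6*t) - 3*exp(6*t)

Factor the denominator: s^2 - 12*s + 36 = (s - 6)^2.
Partial fraction decomposition gives [-3/(s - 6)] + [-3/(s - 6)^2].
Invert each term: -3/(s - 6) ↔ -3e^(6t); -3/(s - 6)^2 ↔ -3t·e^(6t).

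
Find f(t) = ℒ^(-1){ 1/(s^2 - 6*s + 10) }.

Rewrite the denominator: s^2 - 6*s + 10 = (s - 3)^2 + 1.
The form in (s - 3) signals a first-shifting-theorem factor e^(3t).
Since L{sin(t)} = 1/(s^2 + 1), the inverse is e^(3*t)*sin(t).

f(t) = exp(3*t)*sin(t)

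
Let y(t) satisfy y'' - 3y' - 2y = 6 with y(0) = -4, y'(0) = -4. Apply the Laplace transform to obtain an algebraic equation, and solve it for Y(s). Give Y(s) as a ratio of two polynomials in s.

Y(s) = (-4*s^2 + 8*s + 6)/(s^3 - 3*s^2 - 2*s)

Take the Laplace transform of both sides.
The derivative rules (L{y''} = s^2 Y - s·y(0) - y'(0) and L{y'} = sY - y(0), with y(0) = -4, y'(0) = -4) turn the left side into (s^2 - 3*s - 2)Y - (-4*s + 8).
The right side is L{6} = 6/s.
So (s^2 - 3*s - 2)Y = 6/s + (-4*s + 8).
Solve for Y(s) and write it as one ratio of polynomials.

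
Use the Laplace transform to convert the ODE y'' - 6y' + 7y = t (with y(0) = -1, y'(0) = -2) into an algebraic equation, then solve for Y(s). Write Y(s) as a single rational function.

Y(s) = (-s^3 + 4*s^2 + 1)/(s^4 - 6*s^3 + 7*s^2)

Take the Laplace transform of both sides.
Using L{y''} = s^2 Y - s·y(0) - y'(0) and L{y'} = sY - y(0), with y(0) = -1, y'(0) = -2, the left side becomes (s^2 - 6*s + 7)Y - (-s + 4).
The right side is L{t} = s^(-2).
So (s^2 - 6*s + 7)Y = s^(-2) + (-s + 4).
Isolate Y and clear denominators.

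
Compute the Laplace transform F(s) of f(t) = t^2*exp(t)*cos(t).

F(s) = 2*(s - 1)*(s^2 - 2*s - 2)/(s^2 - 2*s + 2)^3

L{cos(t)} = s/(s^2 + 1).
Multiplying by e^(t) shifts s → s - 1, so L{exp(t)*cos(t)} = (s - 1)/((s - 1)^2 + 1).
Then apply L{t^2·g(t)} = (-1)^2 d^2/ds^2[G(s)] with G(s) = (s - 1)/((s - 1)^2 + 1):
differentiating 2 times and applying the sign gives 2*(s - 1)*(s^2 - 2*s - 2)/(s^2 - 2*s + 2)^3.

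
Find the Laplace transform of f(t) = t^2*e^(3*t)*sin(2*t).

4*(3*s^2 - 18*s + 23)/(s^2 - 6*s + 13)^3

L{sin(2t)} = 2/(s^2 + 4).
Multiplying by e^(3t) shifts s → s - 3, so L{e^(3*t)*sin(2*t)} = 2/((s - 3)^2 + 4).
Then apply L{t^2·g(t)} = (-1)^2 d^2/ds^2[G(s)] with G(s) = 2/((s - 3)^2 + 4):
differentiating 2 times and applying the sign gives 4*(3*s^2 - 18*s + 23)/(s^2 - 6*s + 13)^3.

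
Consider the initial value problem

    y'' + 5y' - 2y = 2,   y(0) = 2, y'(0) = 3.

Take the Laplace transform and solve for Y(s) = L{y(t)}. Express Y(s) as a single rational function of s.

Laplace-transform each side.
With L{y''} = s^2 Y - s·y(0) - y'(0) and L{y'} = sY - y(0), with y(0) = 2, y'(0) = 3: the LHS transforms to (s^2 + 5*s - 2)Y - (2*s + 13).
The right side is L{2} = 2/s.
So (s^2 + 5*s - 2)Y = 2/s + (2*s + 13).
Divide through and combine into a single rational function.

Y(s) = (2*s^2 + 13*s + 2)/(s^3 + 5*s^2 - 2*s)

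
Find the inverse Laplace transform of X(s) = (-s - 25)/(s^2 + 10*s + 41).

Complete the square in the denominator: s^2 + 10*s + 41 = (s + 5)^2 + 4^2.
Split the numerator to match: -s - 25 = -1·(s + 5) - 5·4.
Invert each term: -1·(s + 5)/((s + 5)^2 + 16) ↔ -e^(-5t)cos(4t); -5·4/((s + 5)^2 + 16) ↔ -5e^(-5t)sin(4t).

-5*exp(-5*t)*sin(4*t) - exp(-5*t)*cos(4*t)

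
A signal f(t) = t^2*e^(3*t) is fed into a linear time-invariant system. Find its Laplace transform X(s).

L{e^(3t)} = 1/(s - 3).
Then apply L{t^2·g(t)} = (-1)^2 d^2/ds^2[G(s)] with G(s) = 1/(s - 3):
differentiating 2 times and applying the sign gives 2/(s - 3)^3.

X(s) = 2/(s - 3)^3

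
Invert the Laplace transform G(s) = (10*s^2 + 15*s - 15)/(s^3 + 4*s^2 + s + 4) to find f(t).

f(t) = -5*sin(t) + 5*cos(t) + 5*exp(-4*t)

Factor the denominator: s^3 + 4*s^2 + s + 4 = (s + 4)*(s^2 + 1).
Partial fraction decomposition gives [5/(s + 4)] + [5*s/(s^2 + 1)] + [-5/(s^2 + 1)].
Invert each term: 5/(s + 4) ↔ 5e^(-4t); 5·s/(s^2 + 1) ↔ 5cos(t); -5·1/(s^2 + 1) ↔ -5sin(t).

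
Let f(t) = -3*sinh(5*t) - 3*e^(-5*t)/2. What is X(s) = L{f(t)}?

Apply the Laplace transform termwise.
(-3)·[L{sinh(5t)} = 5/(s^2 - 25)]; (-3/2)·[L{e^(-5t)} = 1/(s + 5)].

X(s) = -15/(s^2 - 25) - 3/(2*(s + 5))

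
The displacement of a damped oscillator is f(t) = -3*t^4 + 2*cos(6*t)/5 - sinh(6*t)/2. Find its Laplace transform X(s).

X(s) = 2*s/(5*(s^2 + 36)) - 3/(s^2 - 36) - 72/s^5

By linearity of the Laplace transform, transform each term separately.
(-3)·[L{t^4} = 4!/s^5 = 24/s^5]; (-1/2)·[L{sinh(6t)} = 6/(s^2 - 36)]; (2/5)·[L{cos(6t)} = s/(s^2 + 36)].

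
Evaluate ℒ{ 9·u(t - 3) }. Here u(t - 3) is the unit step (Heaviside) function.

By the second shifting theorem, L{u(t - c)·g(t - c)} = e^(-cs)·G(s) with c = 3 and G(s) = L{g(t)}.
L{9} = 9/s.

9*exp(-3*s)/s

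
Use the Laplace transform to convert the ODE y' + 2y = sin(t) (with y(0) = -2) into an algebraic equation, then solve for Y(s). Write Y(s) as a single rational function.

Y(s) = (-2*s^2 - 1)/(s^3 + 2*s^2 + s + 2)

Laplace-transform each side.
Using L{y'} = sY - y(0) = sY - (-2), the left side becomes (s + 2)Y - (-2).
The right side is L{sin(t)} = 1/(s^2 + 1).
So (s + 2)Y = 1/(s^2 + 1) + (-2).
Solve for Y(s) and write it as one ratio of polynomials.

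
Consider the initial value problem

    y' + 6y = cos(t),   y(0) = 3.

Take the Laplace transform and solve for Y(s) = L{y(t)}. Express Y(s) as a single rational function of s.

Take the Laplace transform of both sides.
Using L{y'} = sY - y(0) = sY - 3, the left side becomes (s + 6)Y - (3).
The right side is L{cos(t)} = s/(s^2 + 1).
So (s + 6)Y = s/(s^2 + 1) + (3).
Divide through and combine into a single rational function.

Y(s) = (3*s^2 + s + 3)/(s^3 + 6*s^2 + s + 6)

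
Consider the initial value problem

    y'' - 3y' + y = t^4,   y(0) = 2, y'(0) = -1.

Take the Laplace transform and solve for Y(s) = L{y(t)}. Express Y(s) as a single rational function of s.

Apply the Laplace transform to the equation.
The derivative rules (L{y''} = s^2 Y - s·y(0) - y'(0) and L{y'} = sY - y(0), with y(0) = 2, y'(0) = -1) turn the left side into (s^2 - 3*s + 1)Y - (2*s - 7).
The right side is L{t^4} = 24/s^5.
So (s^2 - 3*s + 1)Y = 24/s^5 + (2*s - 7).
Isolate Y and clear denominators.

Y(s) = (2*s^6 - 7*s^5 + 24)/(s^7 - 3*s^6 + s^5)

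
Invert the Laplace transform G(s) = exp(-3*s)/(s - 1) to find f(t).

f(t) = Heaviside(t - 3)*(exp(t - 3))

The factor e^(-3s) signals a time shift by c = 3 (second shifting theorem).
L{e^(t)} = 1/(s - 1), so L^-1{1/(s - 1)} = exp(t).
Hence the inverse is u(t - 3) times that function evaluated at t - 3.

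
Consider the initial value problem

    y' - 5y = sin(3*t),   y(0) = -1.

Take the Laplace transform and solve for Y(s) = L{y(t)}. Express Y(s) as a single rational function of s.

Y(s) = (-s^2 - 6)/(s^3 - 5*s^2 + 9*s - 45)

Apply the Laplace transform to the equation.
With L{y'} = sY - y(0) = sY - (-1): the LHS transforms to (s - 5)Y - (-1).
The right side is L{sin(3*t)} = 3/(s^2 + 9).
So (s - 5)Y = 3/(s^2 + 9) + (-1).
Solve for Y(s) and write it as one ratio of polynomials.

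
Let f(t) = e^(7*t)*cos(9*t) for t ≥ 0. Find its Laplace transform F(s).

L{cos(9t)} = s/(s^2 + 81).
By the first shifting theorem, multiplying by e^(7t) replaces s with s - 7.

F(s) = (s - 7)/((s - 7)^2 + 81)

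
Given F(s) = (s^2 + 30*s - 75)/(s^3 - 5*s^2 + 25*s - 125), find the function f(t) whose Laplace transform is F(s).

Factor the denominator: s^3 - 5*s^2 + 25*s - 125 = (s - 5)*(s^2 + 25).
Partial fraction decomposition gives [2/(s - 5)] + [-s/(s^2 + 25)] + [25/(s^2 + 25)].
Invert each term: 2/(s - 5) ↔ 2e^(5t); -1·s/(s^2 + 25) ↔ -cos(5t); 5·5/(s^2 + 25) ↔ 5sin(5t).

f(t) = 2*exp(5*t) + 5*sin(5*t) - cos(5*t)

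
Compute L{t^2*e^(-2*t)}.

L{e^(-2t)} = 1/(s + 2).
Then apply L{t^2·g(t)} = (-1)^2 d^2/ds^2[G(s)] with G(s) = 1/(s + 2):
differentiating 2 times and applying the sign gives 2/(s + 2)^3.

2/(s + 2)^3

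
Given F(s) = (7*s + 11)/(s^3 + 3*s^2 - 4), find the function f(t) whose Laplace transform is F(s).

Factor the denominator: s^3 + 3*s^2 - 4 = (s - 1)*(s + 2)^2.
Partial fraction decomposition gives [-2/(s + 2)] + [(s + 2)^(-2)] + [2/(s - 1)].
Invert each term: -2/(s + 2) ↔ -2e^(-2t); 1/(s + 2)^2 ↔ t·e^(-2t); 2/(s - 1) ↔ 2e^(t).

f(t) = t*exp(-2*t) + 2*exp(t) - 2*exp(-2*t)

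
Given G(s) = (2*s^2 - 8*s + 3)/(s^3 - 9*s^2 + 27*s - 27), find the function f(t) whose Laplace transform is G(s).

f(t) = -3*t^2*exp(3*t)/2 + 4*t*exp(3*t) + 2*exp(3*t)

Factor the denominator: s^3 - 9*s^2 + 27*s - 27 = (s - 3)^3.
Partial fraction decomposition gives [2/(s - 3)] + [4/(s - 3)^2] + [-3/(s - 3)^3].
Invert each term: 2/(s - 3) ↔ 2e^(3t); 4/(s - 3)^2 ↔ 4t·e^(3t); -3/(s - 3)^3 ↔ (-3/2)t^2·e^(3t).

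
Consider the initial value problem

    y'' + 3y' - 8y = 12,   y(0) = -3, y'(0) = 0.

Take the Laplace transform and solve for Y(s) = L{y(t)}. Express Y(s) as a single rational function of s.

Y(s) = (-3*s^2 - 9*s + 12)/(s^3 + 3*s^2 - 8*s)

Laplace-transform each side.
Using L{y''} = s^2 Y - s·y(0) - y'(0) and L{y'} = sY - y(0), with y(0) = -3, y'(0) = 0, the left side becomes (s^2 + 3*s - 8)Y - (-3*s - 9).
The right side is L{12} = 12/s.
So (s^2 + 3*s - 8)Y = 12/s + (-3*s - 9).
Divide through and combine into a single rational function.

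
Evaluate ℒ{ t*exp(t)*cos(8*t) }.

(s - 9)*(s + 7)/(s^2 - 2*s + 65)^2

L{cos(8t)} = s/(s^2 + 64).
Multiplying by e^(t) shifts s → s - 1, so L{exp(t)*cos(8*t)} = (s - 1)/((s - 1)^2 + 64).
Then apply L{t·g(t)} = -d/ds[H(s)] with H(s) = (s - 1)/((s - 1)^2 + 64):
differentiating 1 time and applying the sign gives (s - 9)*(s + 7)/(s^2 - 2*s + 65)^2.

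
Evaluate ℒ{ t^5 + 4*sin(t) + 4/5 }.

The transform is linear, so treat each term independently.
(4)·[L{sin(t)} = 1/(s^2 + 1)]; L{4/5} = (4/5)/s; L{t^5} = 5!/s^6 = 120/s^6.

4/(s^2 + 1) + 4/(5*s) + 120/s^6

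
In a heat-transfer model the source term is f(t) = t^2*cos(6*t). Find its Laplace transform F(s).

L{cos(6t)} = s/(s^2 + 36).
Then apply L{t^2·g(t)} = (-1)^2 d^2/ds^2[G(s)] with G(s) = s/(s^2 + 36):
differentiating 2 times and applying the sign gives 2*s*(s^2 - 108)/(s^2 + 36)^3.

F(s) = 2*s*(s^2 - 108)/(s^2 + 36)^3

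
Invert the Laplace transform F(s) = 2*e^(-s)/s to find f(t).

f(t) = Heaviside(t - 1)*(2)

The factor e^(-s) signals a time shift by c = 1 (second shifting theorem).
L{2} = 2/s, so L^-1{2/s} = 2.
Hence the inverse is u(t - 1) times that function evaluated at t - 1.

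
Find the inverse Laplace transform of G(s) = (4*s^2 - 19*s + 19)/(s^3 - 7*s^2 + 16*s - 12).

3*t*exp(2*t) - 2*exp(3*t) + 6*exp(2*t)

Factor the denominator: s^3 - 7*s^2 + 16*s - 12 = (s - 3)*(s - 2)^2.
Partial fraction decomposition gives [6/(s - 2)] + [3/(s - 2)^2] + [-2/(s - 3)].
Invert each term: 6/(s - 2) ↔ 6e^(2t); 3/(s - 2)^2 ↔ 3t·e^(2t); -2/(s - 3) ↔ -2e^(3t).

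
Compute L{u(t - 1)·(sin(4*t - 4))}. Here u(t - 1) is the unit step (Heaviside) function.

4*exp(-s)/(s^2 + 16)

By the second shifting theorem, L{u(t - c)·g(t - c)} = e^(-cs)·G(s) with c = 1 and G(s) = L{g(t)}.
L{sin(4t)} = 4/(s^2 + 16).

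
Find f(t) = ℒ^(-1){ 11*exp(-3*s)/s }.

f(t) = Heaviside(t - 3)*(11)

The factor e^(-3s) signals a time shift by c = 3 (second shifting theorem).
L{11} = 11/s, so L^-1{11/s} = 11.
Hence the inverse is u(t - 3) times that function evaluated at t - 3.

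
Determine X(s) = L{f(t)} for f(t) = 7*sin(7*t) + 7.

X(s) = 49/(s^2 + 49) + 7/s

Apply the Laplace transform termwise.
(7)·[L{sin(7t)} = 7/(s^2 + 49)]; L{7} = 7/s.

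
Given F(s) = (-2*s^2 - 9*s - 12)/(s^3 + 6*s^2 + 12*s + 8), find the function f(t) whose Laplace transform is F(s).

f(t) = -t^2*exp(-2*t) - t*exp(-2*t) - 2*exp(-2*t)

Factor the denominator: s^3 + 6*s^2 + 12*s + 8 = (s + 2)^3.
Partial fraction decomposition gives [-2/(s + 2)] + [-1/(s + 2)^2] + [-2/(s + 2)^3].
Invert each term: -2/(s + 2) ↔ -2e^(-2t); -1/(s + 2)^2 ↔ -t·e^(-2t); -2/(s + 2)^3 ↔ (-1)t^2·e^(-2t).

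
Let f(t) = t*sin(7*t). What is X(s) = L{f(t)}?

L{sin(7t)} = 7/(s^2 + 49).
Then apply L{t·g(t)} = -d/ds[G(s)] with G(s) = 7/(s^2 + 49):
differentiating 1 time and applying the sign gives 14*s/(s^2 + 49)^2.

X(s) = 14*s/(s^2 + 49)^2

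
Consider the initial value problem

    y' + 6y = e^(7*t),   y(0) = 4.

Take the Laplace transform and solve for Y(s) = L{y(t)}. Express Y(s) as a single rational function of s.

Laplace-transform each side.
The derivative rules (L{y'} = sY - y(0) = sY - 4) turn the left side into (s + 6)Y - (4).
The right side is L{e^(7*t)} = 1/(s - 7).
So (s + 6)Y = 1/(s - 7) + (4).
Solve for Y(s) and write it as one ratio of polynomials.

Y(s) = (4*s - 27)/(s^2 - s - 42)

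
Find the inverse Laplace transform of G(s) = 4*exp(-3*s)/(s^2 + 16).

The factor e^(-3s) signals a time shift by c = 3 (second shifting theorem).
L{sin(4t)} = 4/(s^2 + 16), so L^-1{4/(s^2 + 16)} = sin(4*t).
Hence the inverse is u(t - 3) times that function evaluated at t - 3.

Heaviside(t - 3)*(sin(4*t - 12))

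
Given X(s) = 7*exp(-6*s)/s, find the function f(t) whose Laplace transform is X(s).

The factor e^(-6s) signals a time shift by c = 6 (second shifting theorem).
L{7} = 7/s, so L^-1{7/s} = 7.
Hence the inverse is u(t - 6) times that function evaluated at t - 6.

f(t) = Heaviside(t - 6)*(7)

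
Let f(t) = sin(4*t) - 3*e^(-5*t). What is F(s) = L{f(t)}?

F(s) = 4/(s^2 + 16) - 3/(s + 5)

Apply the Laplace transform termwise.
(-3)·[L{e^(-5t)} = 1/(s + 5)]; L{sin(4t)} = 4/(s^2 + 16).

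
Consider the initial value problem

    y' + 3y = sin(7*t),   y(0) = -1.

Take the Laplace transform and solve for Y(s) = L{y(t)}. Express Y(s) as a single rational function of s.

Laplace-transform each side.
The derivative rules (L{y'} = sY - y(0) = sY - (-1)) turn the left side into (s + 3)Y - (-1).
The right side is L{sin(7*t)} = 7/(s^2 + 49).
So (s + 3)Y = 7/(s^2 + 49) + (-1).
Isolate Y and clear denominators.

Y(s) = (-s^2 - 42)/(s^3 + 3*s^2 + 49*s + 147)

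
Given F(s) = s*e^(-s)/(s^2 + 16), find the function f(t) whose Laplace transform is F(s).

The factor e^(-s) signals a time shift by c = 1 (second shifting theorem).
L{cos(4t)} = s/(s^2 + 16), so L^-1{s/(s^2 + 16)} = cos(4*t).
Hence the inverse is u(t - 1) times that function evaluated at t - 1.

f(t) = Heaviside(t - 1)*(cos(4*t - 4))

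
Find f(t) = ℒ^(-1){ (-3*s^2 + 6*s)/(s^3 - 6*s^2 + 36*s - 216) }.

Factor the denominator: s^3 - 6*s^2 + 36*s - 216 = (s - 6)*(s^2 + 36).
Partial fraction decomposition gives [-1/(s - 6)] + [-2*s/(s^2 + 36)] + [-6/(s^2 + 36)].
Invert each term: -1/(s - 6) ↔ -e^(6t); -2·s/(s^2 + 36) ↔ -2cos(6t); -1·6/(s^2 + 36) ↔ -sin(6t).

f(t) = -exp(6*t) - sin(6*t) - 2*cos(6*t)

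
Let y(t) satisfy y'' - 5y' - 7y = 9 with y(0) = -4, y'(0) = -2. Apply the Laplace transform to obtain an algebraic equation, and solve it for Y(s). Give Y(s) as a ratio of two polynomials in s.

Apply the Laplace transform to the equation.
With L{y''} = s^2 Y - s·y(0) - y'(0) and L{y'} = sY - y(0), with y(0) = -4, y'(0) = -2: the LHS transforms to (s^2 - 5*s - 7)Y - (-4*s + 18).
The right side is L{9} = 9/s.
So (s^2 - 5*s - 7)Y = 9/s + (-4*s + 18).
Isolate Y and clear denominators.

Y(s) = (-4*s^2 + 18*s + 9)/(s^3 - 5*s^2 - 7*s)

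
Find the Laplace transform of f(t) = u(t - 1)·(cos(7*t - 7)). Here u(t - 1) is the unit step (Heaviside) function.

s*exp(-s)/(s^2 + 49)

By the second shifting theorem, L{u(t - c)·g(t - c)} = e^(-cs)·G(s) with c = 1 and G(s) = L{g(t)}.
L{cos(7t)} = s/(s^2 + 49).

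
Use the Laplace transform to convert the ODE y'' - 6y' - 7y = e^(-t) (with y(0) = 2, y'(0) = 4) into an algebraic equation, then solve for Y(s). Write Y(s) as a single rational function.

Take the Laplace transform of both sides.
With L{y''} = s^2 Y - s·y(0) - y'(0) and L{y'} = sY - y(0), with y(0) = 2, y'(0) = 4: the LHS transforms to (s^2 - 6*s - 7)Y - (2*s - 8).
The right side is L{e^(-t)} = 1/(s + 1).
So (s^2 - 6*s - 7)Y = 1/(s + 1) + (2*s - 8).
Isolate Y and clear denominators.

Y(s) = (2*s^2 - 6*s - 7)/(s^3 - 5*s^2 - 13*s - 7)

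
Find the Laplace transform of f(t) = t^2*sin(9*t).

54*(s^2 - 27)/(s^2 + 81)^3

L{sin(9t)} = 9/(s^2 + 81).
Then apply L{t^2·g(t)} = (-1)^2 d^2/ds^2[G(s)] with G(s) = 9/(s^2 + 81):
differentiating 2 times and applying the sign gives 54*(s^2 - 27)/(s^2 + 81)^3.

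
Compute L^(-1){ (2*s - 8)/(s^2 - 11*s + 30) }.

4*exp(6*t) - 2*exp(5*t)

Factor the denominator: s^2 - 11*s + 30 = (s - 6)*(s - 5).
Partial fraction decomposition gives [-2/(s - 5)] + [4/(s - 6)].
Invert each term: -2/(s - 5) ↔ -2e^(5t); 4/(s - 6) ↔ 4e^(6t).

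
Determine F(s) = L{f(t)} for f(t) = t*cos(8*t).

F(s) = (s - 8)*(s + 8)/(s^2 + 64)^2

L{cos(8t)} = s/(s^2 + 64).
Then apply L{t·g(t)} = -d/ds[G(s)] with G(s) = s/(s^2 + 64):
differentiating 1 time and applying the sign gives (s - 8)*(s + 8)/(s^2 + 64)^2.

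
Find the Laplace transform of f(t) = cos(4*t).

L{cos(4t)} = s/(s^2 + 16).

s/(s^2 + 16)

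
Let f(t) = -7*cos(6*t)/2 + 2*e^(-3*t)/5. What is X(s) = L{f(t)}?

X(s) = -7*s/(2*(s^2 + 36)) + 2/(5*(s + 3))

The transform is linear, so treat each term independently.
(-7/2)·[L{cos(6t)} = s/(s^2 + 36)]; (2/5)·[L{e^(-3t)} = 1/(s + 3)].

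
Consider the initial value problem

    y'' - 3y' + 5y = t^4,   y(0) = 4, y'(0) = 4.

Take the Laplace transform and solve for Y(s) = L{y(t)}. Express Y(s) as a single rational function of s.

Take the Laplace transform of both sides.
Using L{y''} = s^2 Y - s·y(0) - y'(0) and L{y'} = sY - y(0), with y(0) = 4, y'(0) = 4, the left side becomes (s^2 - 3*s + 5)Y - (4*s - 8).
The right side is L{t^4} = 24/s^5.
So (s^2 - 3*s + 5)Y = 24/s^5 + (4*s - 8).
Solve for Y(s) and write it as one ratio of polynomials.

Y(s) = (4*s^6 - 8*s^5 + 24)/(s^7 - 3*s^6 + 5*s^5)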